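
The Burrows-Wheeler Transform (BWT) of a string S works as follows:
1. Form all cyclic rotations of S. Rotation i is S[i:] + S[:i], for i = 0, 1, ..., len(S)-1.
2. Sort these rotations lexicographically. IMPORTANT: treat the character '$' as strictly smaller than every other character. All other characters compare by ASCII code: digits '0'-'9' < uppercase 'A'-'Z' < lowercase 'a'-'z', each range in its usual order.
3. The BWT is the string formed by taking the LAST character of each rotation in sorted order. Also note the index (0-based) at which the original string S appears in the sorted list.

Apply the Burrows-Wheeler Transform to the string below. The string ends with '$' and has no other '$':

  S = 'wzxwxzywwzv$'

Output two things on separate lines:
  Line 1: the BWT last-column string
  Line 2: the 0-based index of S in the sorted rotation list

All 12 rotations (rotation i = S[i:]+S[:i]):
  rot[0] = wzxwxzywwzv$
  rot[1] = zxwxzywwzv$w
  rot[2] = xwxzywwzv$wz
  rot[3] = wxzywwzv$wzx
  rot[4] = xzywwzv$wzxw
  rot[5] = zywwzv$wzxwx
  rot[6] = ywwzv$wzxwxz
  rot[7] = wwzv$wzxwxzy
  rot[8] = wzv$wzxwxzyw
  rot[9] = zv$wzxwxzyww
  rot[10] = v$wzxwxzywwz
  rot[11] = $wzxwxzywwzv
Sorted (with $ < everything):
  sorted[0] = $wzxwxzywwzv  (last char: 'v')
  sorted[1] = v$wzxwxzywwz  (last char: 'z')
  sorted[2] = wwzv$wzxwxzy  (last char: 'y')
  sorted[3] = wxzywwzv$wzx  (last char: 'x')
  sorted[4] = wzv$wzxwxzyw  (last char: 'w')
  sorted[5] = wzxwxzywwzv$  (last char: '$')
  sorted[6] = xwxzywwzv$wz  (last char: 'z')
  sorted[7] = xzywwzv$wzxw  (last char: 'w')
  sorted[8] = ywwzv$wzxwxz  (last char: 'z')
  sorted[9] = zv$wzxwxzyww  (last char: 'w')
  sorted[10] = zxwxzywwzv$w  (last char: 'w')
  sorted[11] = zywwzv$wzxwx  (last char: 'x')
Last column: vzyxw$zwzwwx
Original string S is at sorted index 5

Answer: vzyxw$zwzwwx
5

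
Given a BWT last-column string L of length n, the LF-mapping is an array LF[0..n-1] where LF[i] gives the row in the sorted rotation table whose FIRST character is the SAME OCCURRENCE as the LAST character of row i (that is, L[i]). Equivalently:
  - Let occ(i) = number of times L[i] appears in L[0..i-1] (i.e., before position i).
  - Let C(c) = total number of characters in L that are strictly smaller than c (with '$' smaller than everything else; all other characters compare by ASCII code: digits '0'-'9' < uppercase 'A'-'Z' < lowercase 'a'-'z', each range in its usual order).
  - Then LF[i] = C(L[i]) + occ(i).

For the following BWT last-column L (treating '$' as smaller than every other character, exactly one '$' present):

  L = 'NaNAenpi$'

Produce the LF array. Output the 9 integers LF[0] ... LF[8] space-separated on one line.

Char counts: '$':1, 'A':1, 'N':2, 'a':1, 'e':1, 'i':1, 'n':1, 'p':1
C (first-col start): C('$')=0, C('A')=1, C('N')=2, C('a')=4, C('e')=5, C('i')=6, C('n')=7, C('p')=8
L[0]='N': occ=0, LF[0]=C('N')+0=2+0=2
L[1]='a': occ=0, LF[1]=C('a')+0=4+0=4
L[2]='N': occ=1, LF[2]=C('N')+1=2+1=3
L[3]='A': occ=0, LF[3]=C('A')+0=1+0=1
L[4]='e': occ=0, LF[4]=C('e')+0=5+0=5
L[5]='n': occ=0, LF[5]=C('n')+0=7+0=7
L[6]='p': occ=0, LF[6]=C('p')+0=8+0=8
L[7]='i': occ=0, LF[7]=C('i')+0=6+0=6
L[8]='$': occ=0, LF[8]=C('$')+0=0+0=0

Answer: 2 4 3 1 5 7 8 6 0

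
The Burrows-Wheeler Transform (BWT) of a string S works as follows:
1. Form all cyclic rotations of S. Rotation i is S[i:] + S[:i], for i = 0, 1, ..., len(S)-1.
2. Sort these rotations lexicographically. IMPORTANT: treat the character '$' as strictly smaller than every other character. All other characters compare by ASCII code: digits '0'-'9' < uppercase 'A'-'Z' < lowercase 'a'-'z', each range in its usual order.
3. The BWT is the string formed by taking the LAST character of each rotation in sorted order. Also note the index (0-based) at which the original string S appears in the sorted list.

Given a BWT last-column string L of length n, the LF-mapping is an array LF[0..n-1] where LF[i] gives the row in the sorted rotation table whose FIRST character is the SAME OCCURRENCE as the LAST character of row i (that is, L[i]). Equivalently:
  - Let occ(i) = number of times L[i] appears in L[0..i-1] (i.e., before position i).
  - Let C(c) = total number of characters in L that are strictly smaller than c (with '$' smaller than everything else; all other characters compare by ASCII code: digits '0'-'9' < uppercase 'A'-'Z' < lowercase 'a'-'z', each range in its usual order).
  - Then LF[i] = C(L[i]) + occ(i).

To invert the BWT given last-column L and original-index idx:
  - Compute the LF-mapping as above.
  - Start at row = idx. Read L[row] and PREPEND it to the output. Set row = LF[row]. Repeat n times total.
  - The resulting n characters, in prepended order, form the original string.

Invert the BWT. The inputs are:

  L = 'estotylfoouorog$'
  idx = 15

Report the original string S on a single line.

LF mapping: 1 11 12 5 13 15 4 2 6 7 14 8 10 9 3 0
Walk LF starting at row 15, prepending L[row]:
  step 1: row=15, L[15]='$', prepend. Next row=LF[15]=0
  step 2: row=0, L[0]='e', prepend. Next row=LF[0]=1
  step 3: row=1, L[1]='s', prepend. Next row=LF[1]=11
  step 4: row=11, L[11]='o', prepend. Next row=LF[11]=8
  step 5: row=8, L[8]='o', prepend. Next row=LF[8]=6
  step 6: row=6, L[6]='l', prepend. Next row=LF[6]=4
  step 7: row=4, L[4]='t', prepend. Next row=LF[4]=13
  step 8: row=13, L[13]='o', prepend. Next row=LF[13]=9
  step 9: row=9, L[9]='o', prepend. Next row=LF[9]=7
  step 10: row=7, L[7]='f', prepend. Next row=LF[7]=2
  step 11: row=2, L[2]='t', prepend. Next row=LF[2]=12
  step 12: row=12, L[12]='r', prepend. Next row=LF[12]=10
  step 13: row=10, L[10]='u', prepend. Next row=LF[10]=14
  step 14: row=14, L[14]='g', prepend. Next row=LF[14]=3
  step 15: row=3, L[3]='o', prepend. Next row=LF[3]=5
  step 16: row=5, L[5]='y', prepend. Next row=LF[5]=15
Reversed output: yogurtfootloose$

Answer: yogurtfootloose$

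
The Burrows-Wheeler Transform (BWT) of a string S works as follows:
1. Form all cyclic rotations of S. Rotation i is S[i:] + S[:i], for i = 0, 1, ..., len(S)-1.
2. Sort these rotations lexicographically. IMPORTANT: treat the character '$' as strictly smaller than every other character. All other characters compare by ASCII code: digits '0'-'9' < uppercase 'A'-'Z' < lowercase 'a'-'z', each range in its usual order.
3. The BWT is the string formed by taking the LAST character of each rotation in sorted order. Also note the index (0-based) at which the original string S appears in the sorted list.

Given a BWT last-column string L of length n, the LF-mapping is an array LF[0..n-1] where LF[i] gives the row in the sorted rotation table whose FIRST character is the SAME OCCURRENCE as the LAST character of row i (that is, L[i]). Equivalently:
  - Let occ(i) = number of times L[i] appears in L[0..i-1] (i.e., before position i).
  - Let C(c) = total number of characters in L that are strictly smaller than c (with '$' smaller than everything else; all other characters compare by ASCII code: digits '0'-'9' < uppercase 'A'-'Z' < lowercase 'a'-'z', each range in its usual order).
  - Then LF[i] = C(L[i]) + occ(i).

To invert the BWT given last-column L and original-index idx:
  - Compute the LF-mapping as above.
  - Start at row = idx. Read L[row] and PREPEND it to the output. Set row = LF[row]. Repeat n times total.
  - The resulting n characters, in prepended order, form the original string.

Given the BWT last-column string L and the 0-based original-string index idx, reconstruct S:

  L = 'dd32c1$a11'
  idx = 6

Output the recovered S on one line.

LF mapping: 8 9 5 4 7 1 0 6 2 3
Walk LF starting at row 6, prepending L[row]:
  step 1: row=6, L[6]='$', prepend. Next row=LF[6]=0
  step 2: row=0, L[0]='d', prepend. Next row=LF[0]=8
  step 3: row=8, L[8]='1', prepend. Next row=LF[8]=2
  step 4: row=2, L[2]='3', prepend. Next row=LF[2]=5
  step 5: row=5, L[5]='1', prepend. Next row=LF[5]=1
  step 6: row=1, L[1]='d', prepend. Next row=LF[1]=9
  step 7: row=9, L[9]='1', prepend. Next row=LF[9]=3
  step 8: row=3, L[3]='2', prepend. Next row=LF[3]=4
  step 9: row=4, L[4]='c', prepend. Next row=LF[4]=7
  step 10: row=7, L[7]='a', prepend. Next row=LF[7]=6
Reversed output: ac21d131d$

Answer: ac21d131d$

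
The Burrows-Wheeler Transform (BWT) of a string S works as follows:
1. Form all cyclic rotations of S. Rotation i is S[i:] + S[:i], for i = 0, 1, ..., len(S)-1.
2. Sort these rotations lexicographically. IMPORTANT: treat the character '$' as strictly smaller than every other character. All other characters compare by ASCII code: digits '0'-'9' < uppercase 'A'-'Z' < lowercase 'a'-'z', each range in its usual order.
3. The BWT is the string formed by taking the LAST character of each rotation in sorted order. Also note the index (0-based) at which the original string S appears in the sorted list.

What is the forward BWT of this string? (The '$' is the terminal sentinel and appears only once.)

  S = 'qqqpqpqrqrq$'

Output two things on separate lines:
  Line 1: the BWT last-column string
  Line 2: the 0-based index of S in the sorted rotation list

All 12 rotations (rotation i = S[i:]+S[:i]):
  rot[0] = qqqpqpqrqrq$
  rot[1] = qqpqpqrqrq$q
  rot[2] = qpqpqrqrq$qq
  rot[3] = pqpqrqrq$qqq
  rot[4] = qpqrqrq$qqqp
  rot[5] = pqrqrq$qqqpq
  rot[6] = qrqrq$qqqpqp
  rot[7] = rqrq$qqqpqpq
  rot[8] = qrq$qqqpqpqr
  rot[9] = rq$qqqpqpqrq
  rot[10] = q$qqqpqpqrqr
  rot[11] = $qqqpqpqrqrq
Sorted (with $ < everything):
  sorted[0] = $qqqpqpqrqrq  (last char: 'q')
  sorted[1] = pqpqrqrq$qqq  (last char: 'q')
  sorted[2] = pqrqrq$qqqpq  (last char: 'q')
  sorted[3] = q$qqqpqpqrqr  (last char: 'r')
  sorted[4] = qpqpqrqrq$qq  (last char: 'q')
  sorted[5] = qpqrqrq$qqqp  (last char: 'p')
  sorted[6] = qqpqpqrqrq$q  (last char: 'q')
  sorted[7] = qqqpqpqrqrq$  (last char: '$')
  sorted[8] = qrq$qqqpqpqr  (last char: 'r')
  sorted[9] = qrqrq$qqqpqp  (last char: 'p')
  sorted[10] = rq$qqqpqpqrq  (last char: 'q')
  sorted[11] = rqrq$qqqpqpq  (last char: 'q')
Last column: qqqrqpq$rpqq
Original string S is at sorted index 7

Answer: qqqrqpq$rpqq
7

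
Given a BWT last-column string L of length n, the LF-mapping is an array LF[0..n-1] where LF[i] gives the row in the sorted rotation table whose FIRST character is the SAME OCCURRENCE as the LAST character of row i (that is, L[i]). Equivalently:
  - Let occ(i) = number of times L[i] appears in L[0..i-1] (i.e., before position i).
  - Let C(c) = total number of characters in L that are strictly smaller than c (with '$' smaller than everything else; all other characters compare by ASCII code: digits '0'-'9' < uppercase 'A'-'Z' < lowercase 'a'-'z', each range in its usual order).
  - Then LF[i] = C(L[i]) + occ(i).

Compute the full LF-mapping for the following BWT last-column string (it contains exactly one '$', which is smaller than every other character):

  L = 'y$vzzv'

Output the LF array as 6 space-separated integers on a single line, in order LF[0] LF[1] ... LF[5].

Answer: 3 0 1 4 5 2

Derivation:
Char counts: '$':1, 'v':2, 'y':1, 'z':2
C (first-col start): C('$')=0, C('v')=1, C('y')=3, C('z')=4
L[0]='y': occ=0, LF[0]=C('y')+0=3+0=3
L[1]='$': occ=0, LF[1]=C('$')+0=0+0=0
L[2]='v': occ=0, LF[2]=C('v')+0=1+0=1
L[3]='z': occ=0, LF[3]=C('z')+0=4+0=4
L[4]='z': occ=1, LF[4]=C('z')+1=4+1=5
L[5]='v': occ=1, LF[5]=C('v')+1=1+1=2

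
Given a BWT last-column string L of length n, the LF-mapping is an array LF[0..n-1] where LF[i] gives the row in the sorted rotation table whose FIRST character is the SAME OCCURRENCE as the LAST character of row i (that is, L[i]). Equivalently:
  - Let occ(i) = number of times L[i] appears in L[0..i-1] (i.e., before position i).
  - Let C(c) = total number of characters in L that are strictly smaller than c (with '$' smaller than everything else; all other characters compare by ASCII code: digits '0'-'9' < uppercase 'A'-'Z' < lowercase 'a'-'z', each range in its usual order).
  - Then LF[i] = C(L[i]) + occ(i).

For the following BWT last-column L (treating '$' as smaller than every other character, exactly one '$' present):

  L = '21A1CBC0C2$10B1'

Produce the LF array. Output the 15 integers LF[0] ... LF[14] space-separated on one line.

Char counts: '$':1, '0':2, '1':4, '2':2, 'A':1, 'B':2, 'C':3
C (first-col start): C('$')=0, C('0')=1, C('1')=3, C('2')=7, C('A')=9, C('B')=10, C('C')=12
L[0]='2': occ=0, LF[0]=C('2')+0=7+0=7
L[1]='1': occ=0, LF[1]=C('1')+0=3+0=3
L[2]='A': occ=0, LF[2]=C('A')+0=9+0=9
L[3]='1': occ=1, LF[3]=C('1')+1=3+1=4
L[4]='C': occ=0, LF[4]=C('C')+0=12+0=12
L[5]='B': occ=0, LF[5]=C('B')+0=10+0=10
L[6]='C': occ=1, LF[6]=C('C')+1=12+1=13
L[7]='0': occ=0, LF[7]=C('0')+0=1+0=1
L[8]='C': occ=2, LF[8]=C('C')+2=12+2=14
L[9]='2': occ=1, LF[9]=C('2')+1=7+1=8
L[10]='$': occ=0, LF[10]=C('$')+0=0+0=0
L[11]='1': occ=2, LF[11]=C('1')+2=3+2=5
L[12]='0': occ=1, LF[12]=C('0')+1=1+1=2
L[13]='B': occ=1, LF[13]=C('B')+1=10+1=11
L[14]='1': occ=3, LF[14]=C('1')+3=3+3=6

Answer: 7 3 9 4 12 10 13 1 14 8 0 5 2 11 6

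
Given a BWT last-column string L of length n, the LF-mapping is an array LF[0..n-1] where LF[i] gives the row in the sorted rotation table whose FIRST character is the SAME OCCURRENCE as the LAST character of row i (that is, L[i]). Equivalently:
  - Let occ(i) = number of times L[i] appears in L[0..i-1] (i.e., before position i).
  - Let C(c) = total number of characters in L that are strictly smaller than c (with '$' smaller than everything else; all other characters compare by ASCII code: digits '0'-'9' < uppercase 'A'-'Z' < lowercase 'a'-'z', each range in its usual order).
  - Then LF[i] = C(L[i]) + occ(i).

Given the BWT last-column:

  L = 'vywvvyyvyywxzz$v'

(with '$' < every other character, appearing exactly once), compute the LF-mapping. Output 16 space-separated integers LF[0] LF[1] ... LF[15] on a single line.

Char counts: '$':1, 'v':5, 'w':2, 'x':1, 'y':5, 'z':2
C (first-col start): C('$')=0, C('v')=1, C('w')=6, C('x')=8, C('y')=9, C('z')=14
L[0]='v': occ=0, LF[0]=C('v')+0=1+0=1
L[1]='y': occ=0, LF[1]=C('y')+0=9+0=9
L[2]='w': occ=0, LF[2]=C('w')+0=6+0=6
L[3]='v': occ=1, LF[3]=C('v')+1=1+1=2
L[4]='v': occ=2, LF[4]=C('v')+2=1+2=3
L[5]='y': occ=1, LF[5]=C('y')+1=9+1=10
L[6]='y': occ=2, LF[6]=C('y')+2=9+2=11
L[7]='v': occ=3, LF[7]=C('v')+3=1+3=4
L[8]='y': occ=3, LF[8]=C('y')+3=9+3=12
L[9]='y': occ=4, LF[9]=C('y')+4=9+4=13
L[10]='w': occ=1, LF[10]=C('w')+1=6+1=7
L[11]='x': occ=0, LF[11]=C('x')+0=8+0=8
L[12]='z': occ=0, LF[12]=C('z')+0=14+0=14
L[13]='z': occ=1, LF[13]=C('z')+1=14+1=15
L[14]='$': occ=0, LF[14]=C('$')+0=0+0=0
L[15]='v': occ=4, LF[15]=C('v')+4=1+4=5

Answer: 1 9 6 2 3 10 11 4 12 13 7 8 14 15 0 5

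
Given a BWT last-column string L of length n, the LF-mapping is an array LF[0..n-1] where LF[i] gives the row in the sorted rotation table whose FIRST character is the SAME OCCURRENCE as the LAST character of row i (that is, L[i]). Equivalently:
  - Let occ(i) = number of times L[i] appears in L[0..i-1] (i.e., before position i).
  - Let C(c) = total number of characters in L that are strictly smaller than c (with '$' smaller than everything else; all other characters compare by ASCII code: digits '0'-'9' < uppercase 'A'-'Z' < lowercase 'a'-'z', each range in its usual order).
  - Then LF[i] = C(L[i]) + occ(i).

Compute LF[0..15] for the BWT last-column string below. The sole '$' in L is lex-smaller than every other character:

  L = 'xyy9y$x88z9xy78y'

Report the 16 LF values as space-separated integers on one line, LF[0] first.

Char counts: '$':1, '7':1, '8':3, '9':2, 'x':3, 'y':5, 'z':1
C (first-col start): C('$')=0, C('7')=1, C('8')=2, C('9')=5, C('x')=7, C('y')=10, C('z')=15
L[0]='x': occ=0, LF[0]=C('x')+0=7+0=7
L[1]='y': occ=0, LF[1]=C('y')+0=10+0=10
L[2]='y': occ=1, LF[2]=C('y')+1=10+1=11
L[3]='9': occ=0, LF[3]=C('9')+0=5+0=5
L[4]='y': occ=2, LF[4]=C('y')+2=10+2=12
L[5]='$': occ=0, LF[5]=C('$')+0=0+0=0
L[6]='x': occ=1, LF[6]=C('x')+1=7+1=8
L[7]='8': occ=0, LF[7]=C('8')+0=2+0=2
L[8]='8': occ=1, LF[8]=C('8')+1=2+1=3
L[9]='z': occ=0, LF[9]=C('z')+0=15+0=15
L[10]='9': occ=1, LF[10]=C('9')+1=5+1=6
L[11]='x': occ=2, LF[11]=C('x')+2=7+2=9
L[12]='y': occ=3, LF[12]=C('y')+3=10+3=13
L[13]='7': occ=0, LF[13]=C('7')+0=1+0=1
L[14]='8': occ=2, LF[14]=C('8')+2=2+2=4
L[15]='y': occ=4, LF[15]=C('y')+4=10+4=14

Answer: 7 10 11 5 12 0 8 2 3 15 6 9 13 1 4 14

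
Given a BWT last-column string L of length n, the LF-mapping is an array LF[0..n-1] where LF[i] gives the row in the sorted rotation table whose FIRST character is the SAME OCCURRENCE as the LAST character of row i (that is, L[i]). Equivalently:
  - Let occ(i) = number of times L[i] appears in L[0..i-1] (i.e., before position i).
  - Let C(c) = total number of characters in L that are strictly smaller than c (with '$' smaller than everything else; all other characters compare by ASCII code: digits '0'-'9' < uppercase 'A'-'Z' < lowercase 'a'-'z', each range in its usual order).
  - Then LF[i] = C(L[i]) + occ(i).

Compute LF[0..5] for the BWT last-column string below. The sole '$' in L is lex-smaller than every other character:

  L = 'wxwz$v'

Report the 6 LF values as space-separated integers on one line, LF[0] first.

Char counts: '$':1, 'v':1, 'w':2, 'x':1, 'z':1
C (first-col start): C('$')=0, C('v')=1, C('w')=2, C('x')=4, C('z')=5
L[0]='w': occ=0, LF[0]=C('w')+0=2+0=2
L[1]='x': occ=0, LF[1]=C('x')+0=4+0=4
L[2]='w': occ=1, LF[2]=C('w')+1=2+1=3
L[3]='z': occ=0, LF[3]=C('z')+0=5+0=5
L[4]='$': occ=0, LF[4]=C('$')+0=0+0=0
L[5]='v': occ=0, LF[5]=C('v')+0=1+0=1

Answer: 2 4 3 5 0 1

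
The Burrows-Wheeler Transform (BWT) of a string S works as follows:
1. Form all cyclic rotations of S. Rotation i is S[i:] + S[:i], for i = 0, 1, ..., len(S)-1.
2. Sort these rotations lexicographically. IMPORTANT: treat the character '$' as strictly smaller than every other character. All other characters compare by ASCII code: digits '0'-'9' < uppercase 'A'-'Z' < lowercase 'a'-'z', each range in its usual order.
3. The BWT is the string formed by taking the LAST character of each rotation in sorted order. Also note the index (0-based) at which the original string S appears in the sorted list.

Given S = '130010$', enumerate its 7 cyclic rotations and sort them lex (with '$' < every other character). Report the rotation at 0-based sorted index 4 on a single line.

All 7 rotations (rotation i = S[i:]+S[:i]):
  rot[0] = 130010$
  rot[1] = 30010$1
  rot[2] = 0010$13
  rot[3] = 010$130
  rot[4] = 10$1300
  rot[5] = 0$13001
  rot[6] = $130010
Sorted (with $ < everything):
  sorted[0] = $130010
  sorted[1] = 0$13001
  sorted[2] = 0010$13
  sorted[3] = 010$130
  sorted[4] = 10$1300
  sorted[5] = 130010$
  sorted[6] = 30010$1
sorted[4] = 10$1300

Answer: 10$1300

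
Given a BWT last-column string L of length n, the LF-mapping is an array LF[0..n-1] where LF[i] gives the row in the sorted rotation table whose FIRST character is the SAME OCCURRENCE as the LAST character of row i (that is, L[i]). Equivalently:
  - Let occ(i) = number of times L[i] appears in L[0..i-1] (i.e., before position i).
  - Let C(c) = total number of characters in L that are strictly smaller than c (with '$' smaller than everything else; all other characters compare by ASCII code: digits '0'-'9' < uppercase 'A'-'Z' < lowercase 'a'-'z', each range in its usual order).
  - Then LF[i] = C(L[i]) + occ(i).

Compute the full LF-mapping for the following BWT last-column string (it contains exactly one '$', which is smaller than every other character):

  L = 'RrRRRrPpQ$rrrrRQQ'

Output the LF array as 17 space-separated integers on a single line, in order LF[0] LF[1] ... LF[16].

Char counts: '$':1, 'P':1, 'Q':3, 'R':5, 'p':1, 'r':6
C (first-col start): C('$')=0, C('P')=1, C('Q')=2, C('R')=5, C('p')=10, C('r')=11
L[0]='R': occ=0, LF[0]=C('R')+0=5+0=5
L[1]='r': occ=0, LF[1]=C('r')+0=11+0=11
L[2]='R': occ=1, LF[2]=C('R')+1=5+1=6
L[3]='R': occ=2, LF[3]=C('R')+2=5+2=7
L[4]='R': occ=3, LF[4]=C('R')+3=5+3=8
L[5]='r': occ=1, LF[5]=C('r')+1=11+1=12
L[6]='P': occ=0, LF[6]=C('P')+0=1+0=1
L[7]='p': occ=0, LF[7]=C('p')+0=10+0=10
L[8]='Q': occ=0, LF[8]=C('Q')+0=2+0=2
L[9]='$': occ=0, LF[9]=C('$')+0=0+0=0
L[10]='r': occ=2, LF[10]=C('r')+2=11+2=13
L[11]='r': occ=3, LF[11]=C('r')+3=11+3=14
L[12]='r': occ=4, LF[12]=C('r')+4=11+4=15
L[13]='r': occ=5, LF[13]=C('r')+5=11+5=16
L[14]='R': occ=4, LF[14]=C('R')+4=5+4=9
L[15]='Q': occ=1, LF[15]=C('Q')+1=2+1=3
L[16]='Q': occ=2, LF[16]=C('Q')+2=2+2=4

Answer: 5 11 6 7 8 12 1 10 2 0 13 14 15 16 9 3 4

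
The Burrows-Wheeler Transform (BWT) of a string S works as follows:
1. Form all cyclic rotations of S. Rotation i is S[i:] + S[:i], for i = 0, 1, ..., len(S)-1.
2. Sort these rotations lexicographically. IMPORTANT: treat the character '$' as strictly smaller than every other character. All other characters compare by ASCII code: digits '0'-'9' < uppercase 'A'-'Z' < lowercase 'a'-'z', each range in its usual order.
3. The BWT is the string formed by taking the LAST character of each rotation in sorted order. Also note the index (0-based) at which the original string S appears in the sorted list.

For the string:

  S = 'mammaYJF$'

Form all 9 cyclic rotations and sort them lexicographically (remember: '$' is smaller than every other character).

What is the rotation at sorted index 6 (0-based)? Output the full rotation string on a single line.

Answer: maYJF$mam

Derivation:
All 9 rotations (rotation i = S[i:]+S[:i]):
  rot[0] = mammaYJF$
  rot[1] = ammaYJF$m
  rot[2] = mmaYJF$ma
  rot[3] = maYJF$mam
  rot[4] = aYJF$mamm
  rot[5] = YJF$mamma
  rot[6] = JF$mammaY
  rot[7] = F$mammaYJ
  rot[8] = $mammaYJF
Sorted (with $ < everything):
  sorted[0] = $mammaYJF
  sorted[1] = F$mammaYJ
  sorted[2] = JF$mammaY
  sorted[3] = YJF$mamma
  sorted[4] = aYJF$mamm
  sorted[5] = ammaYJF$m
  sorted[6] = maYJF$mam
  sorted[7] = mammaYJF$
  sorted[8] = mmaYJF$ma
sorted[6] = maYJF$mam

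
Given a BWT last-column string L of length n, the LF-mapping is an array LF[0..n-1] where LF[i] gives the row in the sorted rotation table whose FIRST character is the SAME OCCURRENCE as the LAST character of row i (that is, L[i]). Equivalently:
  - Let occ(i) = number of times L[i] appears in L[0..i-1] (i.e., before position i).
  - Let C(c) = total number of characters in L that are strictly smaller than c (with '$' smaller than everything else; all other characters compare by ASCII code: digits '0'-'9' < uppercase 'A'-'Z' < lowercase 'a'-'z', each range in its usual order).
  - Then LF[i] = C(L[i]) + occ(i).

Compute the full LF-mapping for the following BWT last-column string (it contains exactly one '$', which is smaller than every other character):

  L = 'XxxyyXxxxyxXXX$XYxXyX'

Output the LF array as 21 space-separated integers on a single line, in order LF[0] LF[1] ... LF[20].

Answer: 1 10 11 17 18 2 12 13 14 19 15 3 4 5 0 6 9 16 7 20 8

Derivation:
Char counts: '$':1, 'X':8, 'Y':1, 'x':7, 'y':4
C (first-col start): C('$')=0, C('X')=1, C('Y')=9, C('x')=10, C('y')=17
L[0]='X': occ=0, LF[0]=C('X')+0=1+0=1
L[1]='x': occ=0, LF[1]=C('x')+0=10+0=10
L[2]='x': occ=1, LF[2]=C('x')+1=10+1=11
L[3]='y': occ=0, LF[3]=C('y')+0=17+0=17
L[4]='y': occ=1, LF[4]=C('y')+1=17+1=18
L[5]='X': occ=1, LF[5]=C('X')+1=1+1=2
L[6]='x': occ=2, LF[6]=C('x')+2=10+2=12
L[7]='x': occ=3, LF[7]=C('x')+3=10+3=13
L[8]='x': occ=4, LF[8]=C('x')+4=10+4=14
L[9]='y': occ=2, LF[9]=C('y')+2=17+2=19
L[10]='x': occ=5, LF[10]=C('x')+5=10+5=15
L[11]='X': occ=2, LF[11]=C('X')+2=1+2=3
L[12]='X': occ=3, LF[12]=C('X')+3=1+3=4
L[13]='X': occ=4, LF[13]=C('X')+4=1+4=5
L[14]='$': occ=0, LF[14]=C('$')+0=0+0=0
L[15]='X': occ=5, LF[15]=C('X')+5=1+5=6
L[16]='Y': occ=0, LF[16]=C('Y')+0=9+0=9
L[17]='x': occ=6, LF[17]=C('x')+6=10+6=16
L[18]='X': occ=6, LF[18]=C('X')+6=1+6=7
L[19]='y': occ=3, LF[19]=C('y')+3=17+3=20
L[20]='X': occ=7, LF[20]=C('X')+7=1+7=8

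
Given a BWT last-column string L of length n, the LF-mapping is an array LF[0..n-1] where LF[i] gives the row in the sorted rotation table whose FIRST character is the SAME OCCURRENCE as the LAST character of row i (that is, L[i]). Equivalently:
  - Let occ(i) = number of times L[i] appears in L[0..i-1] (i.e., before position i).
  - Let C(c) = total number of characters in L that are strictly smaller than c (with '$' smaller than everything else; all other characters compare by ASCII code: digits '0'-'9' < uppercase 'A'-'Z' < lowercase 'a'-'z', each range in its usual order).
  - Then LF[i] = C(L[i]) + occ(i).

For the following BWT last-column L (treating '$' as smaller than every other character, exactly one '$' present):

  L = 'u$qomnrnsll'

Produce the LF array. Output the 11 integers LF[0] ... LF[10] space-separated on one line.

Char counts: '$':1, 'l':2, 'm':1, 'n':2, 'o':1, 'q':1, 'r':1, 's':1, 'u':1
C (first-col start): C('$')=0, C('l')=1, C('m')=3, C('n')=4, C('o')=6, C('q')=7, C('r')=8, C('s')=9, C('u')=10
L[0]='u': occ=0, LF[0]=C('u')+0=10+0=10
L[1]='$': occ=0, LF[1]=C('$')+0=0+0=0
L[2]='q': occ=0, LF[2]=C('q')+0=7+0=7
L[3]='o': occ=0, LF[3]=C('o')+0=6+0=6
L[4]='m': occ=0, LF[4]=C('m')+0=3+0=3
L[5]='n': occ=0, LF[5]=C('n')+0=4+0=4
L[6]='r': occ=0, LF[6]=C('r')+0=8+0=8
L[7]='n': occ=1, LF[7]=C('n')+1=4+1=5
L[8]='s': occ=0, LF[8]=C('s')+0=9+0=9
L[9]='l': occ=0, LF[9]=C('l')+0=1+0=1
L[10]='l': occ=1, LF[10]=C('l')+1=1+1=2

Answer: 10 0 7 6 3 4 8 5 9 1 2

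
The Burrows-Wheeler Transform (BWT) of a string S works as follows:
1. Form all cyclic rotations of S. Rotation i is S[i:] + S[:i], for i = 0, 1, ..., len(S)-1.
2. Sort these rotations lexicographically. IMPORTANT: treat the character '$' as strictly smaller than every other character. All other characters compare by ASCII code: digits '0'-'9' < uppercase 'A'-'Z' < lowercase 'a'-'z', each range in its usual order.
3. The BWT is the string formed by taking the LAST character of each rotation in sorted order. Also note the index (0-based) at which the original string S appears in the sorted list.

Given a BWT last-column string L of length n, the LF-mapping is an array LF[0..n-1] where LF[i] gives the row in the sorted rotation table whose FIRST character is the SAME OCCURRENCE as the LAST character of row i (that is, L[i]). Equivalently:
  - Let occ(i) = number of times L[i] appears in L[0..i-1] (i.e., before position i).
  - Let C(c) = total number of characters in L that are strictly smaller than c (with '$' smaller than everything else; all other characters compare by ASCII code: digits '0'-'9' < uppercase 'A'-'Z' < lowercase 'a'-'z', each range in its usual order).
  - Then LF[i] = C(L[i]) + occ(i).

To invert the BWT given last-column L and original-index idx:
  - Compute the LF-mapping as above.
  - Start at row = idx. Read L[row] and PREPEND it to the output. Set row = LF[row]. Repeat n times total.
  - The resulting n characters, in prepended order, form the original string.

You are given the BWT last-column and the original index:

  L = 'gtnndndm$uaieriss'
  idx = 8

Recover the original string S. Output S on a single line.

LF mapping: 5 15 9 10 2 11 3 8 0 16 1 6 4 12 7 13 14
Walk LF starting at row 8, prepending L[row]:
  step 1: row=8, L[8]='$', prepend. Next row=LF[8]=0
  step 2: row=0, L[0]='g', prepend. Next row=LF[0]=5
  step 3: row=5, L[5]='n', prepend. Next row=LF[5]=11
  step 4: row=11, L[11]='i', prepend. Next row=LF[11]=6
  step 5: row=6, L[6]='d', prepend. Next row=LF[6]=3
  step 6: row=3, L[3]='n', prepend. Next row=LF[3]=10
  step 7: row=10, L[10]='a', prepend. Next row=LF[10]=1
  step 8: row=1, L[1]='t', prepend. Next row=LF[1]=15
  step 9: row=15, L[15]='s', prepend. Next row=LF[15]=13
  step 10: row=13, L[13]='r', prepend. Next row=LF[13]=12
  step 11: row=12, L[12]='e', prepend. Next row=LF[12]=4
  step 12: row=4, L[4]='d', prepend. Next row=LF[4]=2
  step 13: row=2, L[2]='n', prepend. Next row=LF[2]=9
  step 14: row=9, L[9]='u', prepend. Next row=LF[9]=16
  step 15: row=16, L[16]='s', prepend. Next row=LF[16]=14
  step 16: row=14, L[14]='i', prepend. Next row=LF[14]=7
  step 17: row=7, L[7]='m', prepend. Next row=LF[7]=8
Reversed output: misunderstanding$

Answer: misunderstanding$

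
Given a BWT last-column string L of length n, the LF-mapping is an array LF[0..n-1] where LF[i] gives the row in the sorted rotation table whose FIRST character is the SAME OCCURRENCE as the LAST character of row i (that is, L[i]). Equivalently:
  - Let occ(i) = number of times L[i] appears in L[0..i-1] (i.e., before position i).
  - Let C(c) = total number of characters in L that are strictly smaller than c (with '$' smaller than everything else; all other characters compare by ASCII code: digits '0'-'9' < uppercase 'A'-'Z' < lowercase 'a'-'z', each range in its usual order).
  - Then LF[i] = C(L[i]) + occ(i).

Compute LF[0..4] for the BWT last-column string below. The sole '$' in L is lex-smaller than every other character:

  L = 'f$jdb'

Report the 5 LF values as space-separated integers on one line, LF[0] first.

Char counts: '$':1, 'b':1, 'd':1, 'f':1, 'j':1
C (first-col start): C('$')=0, C('b')=1, C('d')=2, C('f')=3, C('j')=4
L[0]='f': occ=0, LF[0]=C('f')+0=3+0=3
L[1]='$': occ=0, LF[1]=C('$')+0=0+0=0
L[2]='j': occ=0, LF[2]=C('j')+0=4+0=4
L[3]='d': occ=0, LF[3]=C('d')+0=2+0=2
L[4]='b': occ=0, LF[4]=C('b')+0=1+0=1

Answer: 3 0 4 2 1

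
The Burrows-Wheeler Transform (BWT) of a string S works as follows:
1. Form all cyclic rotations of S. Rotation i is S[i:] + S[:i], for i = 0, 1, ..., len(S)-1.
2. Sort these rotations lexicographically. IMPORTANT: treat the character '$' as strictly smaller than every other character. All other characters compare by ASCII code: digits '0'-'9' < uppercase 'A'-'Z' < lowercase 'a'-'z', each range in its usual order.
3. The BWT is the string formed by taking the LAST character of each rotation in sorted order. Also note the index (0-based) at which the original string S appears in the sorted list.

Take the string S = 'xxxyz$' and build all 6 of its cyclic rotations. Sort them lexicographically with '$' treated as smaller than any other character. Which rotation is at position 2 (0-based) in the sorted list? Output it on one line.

All 6 rotations (rotation i = S[i:]+S[:i]):
  rot[0] = xxxyz$
  rot[1] = xxyz$x
  rot[2] = xyz$xx
  rot[3] = yz$xxx
  rot[4] = z$xxxy
  rot[5] = $xxxyz
Sorted (with $ < everything):
  sorted[0] = $xxxyz
  sorted[1] = xxxyz$
  sorted[2] = xxyz$x
  sorted[3] = xyz$xx
  sorted[4] = yz$xxx
  sorted[5] = z$xxxy
sorted[2] = xxyz$x

Answer: xxyz$x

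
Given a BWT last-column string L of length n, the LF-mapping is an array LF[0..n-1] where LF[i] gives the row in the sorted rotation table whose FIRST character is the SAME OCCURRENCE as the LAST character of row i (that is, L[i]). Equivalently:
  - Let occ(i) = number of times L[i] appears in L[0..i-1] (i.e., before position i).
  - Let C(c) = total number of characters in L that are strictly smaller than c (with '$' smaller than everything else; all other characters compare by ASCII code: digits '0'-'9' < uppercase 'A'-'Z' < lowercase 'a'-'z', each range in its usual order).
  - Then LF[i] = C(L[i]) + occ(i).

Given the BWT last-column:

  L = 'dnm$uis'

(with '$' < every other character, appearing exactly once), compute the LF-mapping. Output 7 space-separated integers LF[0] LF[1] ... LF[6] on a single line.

Answer: 1 4 3 0 6 2 5

Derivation:
Char counts: '$':1, 'd':1, 'i':1, 'm':1, 'n':1, 's':1, 'u':1
C (first-col start): C('$')=0, C('d')=1, C('i')=2, C('m')=3, C('n')=4, C('s')=5, C('u')=6
L[0]='d': occ=0, LF[0]=C('d')+0=1+0=1
L[1]='n': occ=0, LF[1]=C('n')+0=4+0=4
L[2]='m': occ=0, LF[2]=C('m')+0=3+0=3
L[3]='$': occ=0, LF[3]=C('$')+0=0+0=0
L[4]='u': occ=0, LF[4]=C('u')+0=6+0=6
L[5]='i': occ=0, LF[5]=C('i')+0=2+0=2
L[6]='s': occ=0, LF[6]=C('s')+0=5+0=5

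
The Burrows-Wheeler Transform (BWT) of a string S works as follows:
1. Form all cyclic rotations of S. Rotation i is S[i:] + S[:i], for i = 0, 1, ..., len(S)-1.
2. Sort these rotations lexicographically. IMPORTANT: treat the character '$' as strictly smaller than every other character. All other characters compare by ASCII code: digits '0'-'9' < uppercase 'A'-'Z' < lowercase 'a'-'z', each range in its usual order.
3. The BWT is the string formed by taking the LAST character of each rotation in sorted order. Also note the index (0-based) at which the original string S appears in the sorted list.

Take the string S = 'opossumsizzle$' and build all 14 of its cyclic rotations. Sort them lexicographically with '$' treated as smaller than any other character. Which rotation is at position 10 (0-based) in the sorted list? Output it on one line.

All 14 rotations (rotation i = S[i:]+S[:i]):
  rot[0] = opossumsizzle$
  rot[1] = possumsizzle$o
  rot[2] = ossumsizzle$op
  rot[3] = ssumsizzle$opo
  rot[4] = sumsizzle$opos
  rot[5] = umsizzle$oposs
  rot[6] = msizzle$opossu
  rot[7] = sizzle$opossum
  rot[8] = izzle$opossums
  rot[9] = zzle$opossumsi
  rot[10] = zle$opossumsiz
  rot[11] = le$opossumsizz
  rot[12] = e$opossumsizzl
  rot[13] = $opossumsizzle
Sorted (with $ < everything):
  sorted[0] = $opossumsizzle
  sorted[1] = e$opossumsizzl
  sorted[2] = izzle$opossums
  sorted[3] = le$opossumsizz
  sorted[4] = msizzle$opossu
  sorted[5] = opossumsizzle$
  sorted[6] = ossumsizzle$op
  sorted[7] = possumsizzle$o
  sorted[8] = sizzle$opossum
  sorted[9] = ssumsizzle$opo
  sorted[10] = sumsizzle$opos
  sorted[11] = umsizzle$oposs
  sorted[12] = zle$opossumsiz
  sorted[13] = zzle$opossumsi
sorted[10] = sumsizzle$opos

Answer: sumsizzle$opos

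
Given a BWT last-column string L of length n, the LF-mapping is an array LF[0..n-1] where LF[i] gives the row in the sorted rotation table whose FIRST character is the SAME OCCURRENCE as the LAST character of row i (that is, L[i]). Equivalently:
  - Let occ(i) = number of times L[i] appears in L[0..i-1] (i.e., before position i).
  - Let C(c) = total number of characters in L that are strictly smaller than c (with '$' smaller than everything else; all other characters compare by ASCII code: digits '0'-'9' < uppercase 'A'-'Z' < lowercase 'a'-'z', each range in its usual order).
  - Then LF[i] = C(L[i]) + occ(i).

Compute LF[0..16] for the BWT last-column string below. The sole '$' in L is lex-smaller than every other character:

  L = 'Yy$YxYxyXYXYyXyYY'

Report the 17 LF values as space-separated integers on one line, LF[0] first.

Answer: 4 13 0 5 11 6 12 14 1 7 2 8 15 3 16 9 10

Derivation:
Char counts: '$':1, 'X':3, 'Y':7, 'x':2, 'y':4
C (first-col start): C('$')=0, C('X')=1, C('Y')=4, C('x')=11, C('y')=13
L[0]='Y': occ=0, LF[0]=C('Y')+0=4+0=4
L[1]='y': occ=0, LF[1]=C('y')+0=13+0=13
L[2]='$': occ=0, LF[2]=C('$')+0=0+0=0
L[3]='Y': occ=1, LF[3]=C('Y')+1=4+1=5
L[4]='x': occ=0, LF[4]=C('x')+0=11+0=11
L[5]='Y': occ=2, LF[5]=C('Y')+2=4+2=6
L[6]='x': occ=1, LF[6]=C('x')+1=11+1=12
L[7]='y': occ=1, LF[7]=C('y')+1=13+1=14
L[8]='X': occ=0, LF[8]=C('X')+0=1+0=1
L[9]='Y': occ=3, LF[9]=C('Y')+3=4+3=7
L[10]='X': occ=1, LF[10]=C('X')+1=1+1=2
L[11]='Y': occ=4, LF[11]=C('Y')+4=4+4=8
L[12]='y': occ=2, LF[12]=C('y')+2=13+2=15
L[13]='X': occ=2, LF[13]=C('X')+2=1+2=3
L[14]='y': occ=3, LF[14]=C('y')+3=13+3=16
L[15]='Y': occ=5, LF[15]=C('Y')+5=4+5=9
L[16]='Y': occ=6, LF[16]=C('Y')+6=4+6=10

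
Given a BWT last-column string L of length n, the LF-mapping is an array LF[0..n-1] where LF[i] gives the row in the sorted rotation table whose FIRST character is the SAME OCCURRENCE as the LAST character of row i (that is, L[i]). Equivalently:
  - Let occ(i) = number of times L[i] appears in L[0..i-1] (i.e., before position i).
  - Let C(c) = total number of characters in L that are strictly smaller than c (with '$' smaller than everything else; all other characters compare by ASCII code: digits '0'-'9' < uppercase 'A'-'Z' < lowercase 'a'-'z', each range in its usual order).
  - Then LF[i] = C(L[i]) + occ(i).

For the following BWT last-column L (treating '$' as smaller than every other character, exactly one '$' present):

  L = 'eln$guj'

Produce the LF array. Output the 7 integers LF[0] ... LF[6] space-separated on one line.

Answer: 1 4 5 0 2 6 3

Derivation:
Char counts: '$':1, 'e':1, 'g':1, 'j':1, 'l':1, 'n':1, 'u':1
C (first-col start): C('$')=0, C('e')=1, C('g')=2, C('j')=3, C('l')=4, C('n')=5, C('u')=6
L[0]='e': occ=0, LF[0]=C('e')+0=1+0=1
L[1]='l': occ=0, LF[1]=C('l')+0=4+0=4
L[2]='n': occ=0, LF[2]=C('n')+0=5+0=5
L[3]='$': occ=0, LF[3]=C('$')+0=0+0=0
L[4]='g': occ=0, LF[4]=C('g')+0=2+0=2
L[5]='u': occ=0, LF[5]=C('u')+0=6+0=6
L[6]='j': occ=0, LF[6]=C('j')+0=3+0=3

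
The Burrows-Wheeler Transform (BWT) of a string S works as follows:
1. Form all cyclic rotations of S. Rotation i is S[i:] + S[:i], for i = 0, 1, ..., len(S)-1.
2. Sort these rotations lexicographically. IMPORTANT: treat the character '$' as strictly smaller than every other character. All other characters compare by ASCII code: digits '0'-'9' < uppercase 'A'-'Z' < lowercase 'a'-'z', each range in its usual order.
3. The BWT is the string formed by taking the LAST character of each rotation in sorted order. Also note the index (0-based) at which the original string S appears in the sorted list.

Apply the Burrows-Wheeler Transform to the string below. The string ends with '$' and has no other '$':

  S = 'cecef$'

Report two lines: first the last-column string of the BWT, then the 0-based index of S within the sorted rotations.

All 6 rotations (rotation i = S[i:]+S[:i]):
  rot[0] = cecef$
  rot[1] = ecef$c
  rot[2] = cef$ce
  rot[3] = ef$cec
  rot[4] = f$cece
  rot[5] = $cecef
Sorted (with $ < everything):
  sorted[0] = $cecef  (last char: 'f')
  sorted[1] = cecef$  (last char: '$')
  sorted[2] = cef$ce  (last char: 'e')
  sorted[3] = ecef$c  (last char: 'c')
  sorted[4] = ef$cec  (last char: 'c')
  sorted[5] = f$cece  (last char: 'e')
Last column: f$ecce
Original string S is at sorted index 1

Answer: f$ecce
1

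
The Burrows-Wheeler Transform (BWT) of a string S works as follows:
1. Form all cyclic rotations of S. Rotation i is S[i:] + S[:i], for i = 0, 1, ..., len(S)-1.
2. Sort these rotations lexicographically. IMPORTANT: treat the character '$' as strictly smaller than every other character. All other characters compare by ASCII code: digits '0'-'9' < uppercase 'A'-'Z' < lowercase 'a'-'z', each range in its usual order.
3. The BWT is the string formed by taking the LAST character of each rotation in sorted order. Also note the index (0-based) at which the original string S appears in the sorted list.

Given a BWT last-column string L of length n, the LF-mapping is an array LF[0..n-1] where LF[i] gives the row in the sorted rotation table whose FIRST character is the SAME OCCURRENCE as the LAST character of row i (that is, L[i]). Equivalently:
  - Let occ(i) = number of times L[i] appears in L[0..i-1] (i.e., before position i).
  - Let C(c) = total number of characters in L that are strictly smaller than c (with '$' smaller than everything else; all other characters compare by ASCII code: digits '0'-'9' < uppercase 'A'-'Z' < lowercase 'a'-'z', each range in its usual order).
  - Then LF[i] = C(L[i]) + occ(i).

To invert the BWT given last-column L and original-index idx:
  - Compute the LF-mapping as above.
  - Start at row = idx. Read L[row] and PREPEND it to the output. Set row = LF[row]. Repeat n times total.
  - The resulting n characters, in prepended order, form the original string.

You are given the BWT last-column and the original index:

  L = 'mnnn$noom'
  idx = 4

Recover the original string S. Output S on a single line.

LF mapping: 1 3 4 5 0 6 7 8 2
Walk LF starting at row 4, prepending L[row]:
  step 1: row=4, L[4]='$', prepend. Next row=LF[4]=0
  step 2: row=0, L[0]='m', prepend. Next row=LF[0]=1
  step 3: row=1, L[1]='n', prepend. Next row=LF[1]=3
  step 4: row=3, L[3]='n', prepend. Next row=LF[3]=5
  step 5: row=5, L[5]='n', prepend. Next row=LF[5]=6
  step 6: row=6, L[6]='o', prepend. Next row=LF[6]=7
  step 7: row=7, L[7]='o', prepend. Next row=LF[7]=8
  step 8: row=8, L[8]='m', prepend. Next row=LF[8]=2
  step 9: row=2, L[2]='n', prepend. Next row=LF[2]=4
Reversed output: nmoonnnm$

Answer: nmoonnnm$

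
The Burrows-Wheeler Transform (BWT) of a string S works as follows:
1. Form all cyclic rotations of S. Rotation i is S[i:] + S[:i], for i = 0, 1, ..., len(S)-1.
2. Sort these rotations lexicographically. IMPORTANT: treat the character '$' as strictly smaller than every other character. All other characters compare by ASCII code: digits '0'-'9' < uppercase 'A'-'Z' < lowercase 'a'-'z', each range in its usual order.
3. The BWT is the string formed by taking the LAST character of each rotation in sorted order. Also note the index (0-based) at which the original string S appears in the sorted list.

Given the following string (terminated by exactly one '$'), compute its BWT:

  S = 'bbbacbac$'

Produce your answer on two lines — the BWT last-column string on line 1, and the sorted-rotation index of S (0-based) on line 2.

Answer: cbbcbb$aa
6

Derivation:
All 9 rotations (rotation i = S[i:]+S[:i]):
  rot[0] = bbbacbac$
  rot[1] = bbacbac$b
  rot[2] = bacbac$bb
  rot[3] = acbac$bbb
  rot[4] = cbac$bbba
  rot[5] = bac$bbbac
  rot[6] = ac$bbbacb
  rot[7] = c$bbbacba
  rot[8] = $bbbacbac
Sorted (with $ < everything):
  sorted[0] = $bbbacbac  (last char: 'c')
  sorted[1] = ac$bbbacb  (last char: 'b')
  sorted[2] = acbac$bbb  (last char: 'b')
  sorted[3] = bac$bbbac  (last char: 'c')
  sorted[4] = bacbac$bb  (last char: 'b')
  sorted[5] = bbacbac$b  (last char: 'b')
  sorted[6] = bbbacbac$  (last char: '$')
  sorted[7] = c$bbbacba  (last char: 'a')
  sorted[8] = cbac$bbba  (last char: 'a')
Last column: cbbcbb$aa
Original string S is at sorted index 6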